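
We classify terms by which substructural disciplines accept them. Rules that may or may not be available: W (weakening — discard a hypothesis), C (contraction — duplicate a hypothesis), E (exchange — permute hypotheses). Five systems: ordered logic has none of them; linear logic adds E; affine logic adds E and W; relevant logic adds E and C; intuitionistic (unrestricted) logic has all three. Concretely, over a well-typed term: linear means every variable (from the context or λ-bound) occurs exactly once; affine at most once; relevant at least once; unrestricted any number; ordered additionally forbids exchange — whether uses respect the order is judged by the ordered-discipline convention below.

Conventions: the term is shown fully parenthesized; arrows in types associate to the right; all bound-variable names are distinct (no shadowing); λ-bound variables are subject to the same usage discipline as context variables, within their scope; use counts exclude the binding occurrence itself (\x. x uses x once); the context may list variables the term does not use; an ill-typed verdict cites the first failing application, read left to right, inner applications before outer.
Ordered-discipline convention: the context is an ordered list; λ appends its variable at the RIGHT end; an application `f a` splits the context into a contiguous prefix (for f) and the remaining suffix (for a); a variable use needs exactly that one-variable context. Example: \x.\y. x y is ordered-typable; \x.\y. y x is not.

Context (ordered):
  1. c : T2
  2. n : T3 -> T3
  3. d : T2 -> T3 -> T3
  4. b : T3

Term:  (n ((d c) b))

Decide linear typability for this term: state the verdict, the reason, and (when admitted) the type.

yes — c, n, d, b: one use apiece; term : T3
variable uses: c: 1×; n: 1×; d: 1×; b: 1×
use order (left to right): n, d, c, b
typing: the term checks, with type T3
across the five disciplines: ordered ✗ | linear ✓ | affine ✓ | relevant ✓ | unrestricted ✓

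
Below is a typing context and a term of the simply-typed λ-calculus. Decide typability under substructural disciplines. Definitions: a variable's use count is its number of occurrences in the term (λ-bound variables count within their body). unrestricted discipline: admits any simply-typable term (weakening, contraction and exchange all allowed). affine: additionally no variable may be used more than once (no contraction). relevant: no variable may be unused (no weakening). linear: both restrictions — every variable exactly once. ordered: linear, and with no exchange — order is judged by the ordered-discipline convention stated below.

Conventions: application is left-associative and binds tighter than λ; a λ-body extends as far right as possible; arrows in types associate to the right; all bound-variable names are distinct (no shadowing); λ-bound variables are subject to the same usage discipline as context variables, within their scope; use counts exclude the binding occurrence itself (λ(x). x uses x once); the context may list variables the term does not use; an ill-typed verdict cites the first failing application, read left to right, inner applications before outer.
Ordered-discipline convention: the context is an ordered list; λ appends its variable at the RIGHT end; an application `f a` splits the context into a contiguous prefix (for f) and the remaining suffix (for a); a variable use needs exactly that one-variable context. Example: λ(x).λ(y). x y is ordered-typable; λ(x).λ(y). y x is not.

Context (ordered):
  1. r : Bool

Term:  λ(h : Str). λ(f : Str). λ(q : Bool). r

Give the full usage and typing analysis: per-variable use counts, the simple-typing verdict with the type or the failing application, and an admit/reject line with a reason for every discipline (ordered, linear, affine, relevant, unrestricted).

usage: r ×1; h [bound] ×0; f [bound] ×0; q [bound] ×0
use order (left to right): r
typing: ✓ — Str -> Str -> Bool -> Bool
ordered ✗ (h, f, q left unused)
linear ✗ (h, f, q left unused)
affine ✓ (r, h, f, q: no repeats, contraction unneeded)
relevant ✗ (h, f, q left unused)
unrestricted ✓ (type-checks (Str -> Str -> Bool -> Bool) and nothing is barred)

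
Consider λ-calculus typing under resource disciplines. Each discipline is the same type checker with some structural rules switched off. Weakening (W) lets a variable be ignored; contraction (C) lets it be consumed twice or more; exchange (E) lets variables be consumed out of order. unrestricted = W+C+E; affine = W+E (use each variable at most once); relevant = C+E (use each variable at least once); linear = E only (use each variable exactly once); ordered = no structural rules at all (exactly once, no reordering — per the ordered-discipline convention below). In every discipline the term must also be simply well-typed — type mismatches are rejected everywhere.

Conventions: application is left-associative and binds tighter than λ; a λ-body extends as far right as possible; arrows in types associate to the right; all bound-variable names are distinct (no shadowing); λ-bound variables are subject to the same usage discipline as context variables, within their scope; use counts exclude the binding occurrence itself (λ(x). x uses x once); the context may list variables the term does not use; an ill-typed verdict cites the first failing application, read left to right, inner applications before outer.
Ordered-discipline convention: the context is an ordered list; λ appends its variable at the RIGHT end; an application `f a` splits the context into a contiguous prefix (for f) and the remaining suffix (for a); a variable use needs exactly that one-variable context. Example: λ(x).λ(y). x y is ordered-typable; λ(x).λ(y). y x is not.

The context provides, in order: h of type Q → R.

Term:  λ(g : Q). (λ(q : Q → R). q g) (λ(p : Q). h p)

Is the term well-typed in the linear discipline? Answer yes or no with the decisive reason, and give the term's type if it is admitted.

yes — single use per variable (h, g, q, p); term : Q → R
usage: h: 1; g (bound): 1; q (bound): 1; p (bound): 1
use order (left to right): q, g, h, p
typing: ✓ — Q → R
across the five disciplines: ordered ✗, linear ✓, affine ✓, relevant ✓, unrestricted ✓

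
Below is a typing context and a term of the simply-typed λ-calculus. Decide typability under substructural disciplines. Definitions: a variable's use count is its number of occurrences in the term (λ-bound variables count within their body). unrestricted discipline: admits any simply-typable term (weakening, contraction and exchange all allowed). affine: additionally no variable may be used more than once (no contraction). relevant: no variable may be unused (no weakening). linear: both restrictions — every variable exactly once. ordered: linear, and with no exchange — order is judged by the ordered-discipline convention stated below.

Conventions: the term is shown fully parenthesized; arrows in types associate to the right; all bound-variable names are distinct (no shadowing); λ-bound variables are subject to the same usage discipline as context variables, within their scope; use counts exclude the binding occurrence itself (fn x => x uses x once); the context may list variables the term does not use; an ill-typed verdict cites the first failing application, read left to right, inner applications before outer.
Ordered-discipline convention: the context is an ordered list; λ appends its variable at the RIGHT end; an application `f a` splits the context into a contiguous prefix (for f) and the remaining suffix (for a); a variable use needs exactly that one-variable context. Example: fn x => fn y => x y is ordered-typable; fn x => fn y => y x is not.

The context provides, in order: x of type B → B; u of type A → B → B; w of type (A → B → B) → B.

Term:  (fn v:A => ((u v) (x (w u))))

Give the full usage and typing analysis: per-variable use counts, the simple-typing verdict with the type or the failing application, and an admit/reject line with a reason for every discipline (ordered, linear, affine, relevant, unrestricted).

variable uses: x ×1; u ×2; w ×1; v [bound] ×1
use order (left to right): u, v, x, w, u
typing: well-typed at A → B
ordered: ✗, needs contraction — u ×2
linear: ✗, needs contraction — u ×2
affine: ✗, needs contraction — u ×2
relevant: ✓, x, u, w, v: all used, weakening unneeded
unrestricted: ✓, simply typable at A → B; W, C, E all held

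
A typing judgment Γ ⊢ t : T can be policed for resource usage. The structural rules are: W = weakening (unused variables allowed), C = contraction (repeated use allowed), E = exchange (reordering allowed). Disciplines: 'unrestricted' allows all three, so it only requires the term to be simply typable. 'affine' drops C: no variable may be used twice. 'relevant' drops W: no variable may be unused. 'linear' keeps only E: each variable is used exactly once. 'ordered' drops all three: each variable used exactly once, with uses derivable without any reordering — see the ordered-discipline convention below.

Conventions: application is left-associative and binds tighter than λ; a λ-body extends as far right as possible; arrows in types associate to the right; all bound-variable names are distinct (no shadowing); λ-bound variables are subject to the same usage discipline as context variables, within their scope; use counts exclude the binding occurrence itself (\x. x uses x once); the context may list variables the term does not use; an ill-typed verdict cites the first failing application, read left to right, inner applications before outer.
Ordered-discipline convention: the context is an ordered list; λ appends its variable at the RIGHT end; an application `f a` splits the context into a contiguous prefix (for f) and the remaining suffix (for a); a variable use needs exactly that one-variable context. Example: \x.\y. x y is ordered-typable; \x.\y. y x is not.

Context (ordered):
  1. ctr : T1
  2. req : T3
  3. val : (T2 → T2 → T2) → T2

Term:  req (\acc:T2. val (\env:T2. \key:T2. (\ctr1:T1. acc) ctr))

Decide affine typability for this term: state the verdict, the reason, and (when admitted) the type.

no — a type mismatch blocks all five
use counts: ctr: 1×, req: 1×, val: 1×, acc [bound]: 1×, env [bound]: 0×, key [bound]: 0×, ctr1 [bound]: 0×
uses in reading order: req, val, acc, ctr
typing: ill-typed: can't apply a value of type T3
per-discipline verdicts: ordered ✗; linear ✗; affine ✗; relevant ✗; unrestricted ✗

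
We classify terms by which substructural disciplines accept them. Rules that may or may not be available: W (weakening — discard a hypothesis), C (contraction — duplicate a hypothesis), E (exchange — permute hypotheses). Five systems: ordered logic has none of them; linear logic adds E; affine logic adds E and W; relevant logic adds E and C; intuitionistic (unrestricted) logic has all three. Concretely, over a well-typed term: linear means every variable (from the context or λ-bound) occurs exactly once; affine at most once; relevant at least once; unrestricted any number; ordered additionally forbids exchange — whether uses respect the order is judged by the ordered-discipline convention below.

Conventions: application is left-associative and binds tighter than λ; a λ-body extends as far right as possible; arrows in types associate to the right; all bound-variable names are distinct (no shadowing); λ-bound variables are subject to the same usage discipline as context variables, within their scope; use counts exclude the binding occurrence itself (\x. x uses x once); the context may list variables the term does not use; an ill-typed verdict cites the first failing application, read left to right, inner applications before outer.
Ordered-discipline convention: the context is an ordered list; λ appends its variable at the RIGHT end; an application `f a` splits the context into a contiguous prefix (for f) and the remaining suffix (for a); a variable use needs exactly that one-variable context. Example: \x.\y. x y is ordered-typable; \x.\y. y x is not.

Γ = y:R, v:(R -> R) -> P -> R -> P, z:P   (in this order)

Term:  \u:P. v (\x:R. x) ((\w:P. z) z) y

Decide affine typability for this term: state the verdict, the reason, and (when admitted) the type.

no — repeated use of z ×2
variable uses: y: 1, v: 1, z: 2, u (bound): 0, x (bound): 1, w (bound): 0
left-to-right use order: v, x, z, z, y
typing: the term checks, with type P -> P
across the five disciplines: ordered ✗, linear ✗, affine ✗, relevant ✗, unrestricted ✓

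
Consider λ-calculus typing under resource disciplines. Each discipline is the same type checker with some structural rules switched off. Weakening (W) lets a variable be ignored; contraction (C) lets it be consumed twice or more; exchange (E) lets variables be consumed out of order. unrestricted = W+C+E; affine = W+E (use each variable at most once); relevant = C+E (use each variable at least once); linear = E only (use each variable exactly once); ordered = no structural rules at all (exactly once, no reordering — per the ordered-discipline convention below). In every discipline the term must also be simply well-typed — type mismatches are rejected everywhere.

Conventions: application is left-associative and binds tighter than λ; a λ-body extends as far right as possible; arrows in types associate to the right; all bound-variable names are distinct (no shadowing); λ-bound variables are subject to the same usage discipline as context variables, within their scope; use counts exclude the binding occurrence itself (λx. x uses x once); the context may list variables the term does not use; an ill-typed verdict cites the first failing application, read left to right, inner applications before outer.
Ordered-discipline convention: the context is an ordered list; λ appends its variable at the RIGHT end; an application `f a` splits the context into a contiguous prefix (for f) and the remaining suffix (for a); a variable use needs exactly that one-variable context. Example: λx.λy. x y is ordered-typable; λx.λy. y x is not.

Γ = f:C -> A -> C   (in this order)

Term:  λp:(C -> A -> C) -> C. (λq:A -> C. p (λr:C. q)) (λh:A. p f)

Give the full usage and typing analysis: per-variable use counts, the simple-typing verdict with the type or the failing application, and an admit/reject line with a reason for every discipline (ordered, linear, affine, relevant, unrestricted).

counts: f: 1; p (bound): 2; q (bound): 1; r (bound): 0; h (bound): 0
order of uses: p, q, p, f
typing: well-typed at ((C -> A -> C) -> C) -> C
ordered: ✗, repeated use of p ×2; r, h left unused
linear: ✗, repeated use of p ×2; r, h left unused
affine: ✗, repeated use of p ×2
relevant: ✗, r, h left unused
unrestricted: ✓, simply typable at ((C -> A -> C) -> C) -> C; W, C, E all held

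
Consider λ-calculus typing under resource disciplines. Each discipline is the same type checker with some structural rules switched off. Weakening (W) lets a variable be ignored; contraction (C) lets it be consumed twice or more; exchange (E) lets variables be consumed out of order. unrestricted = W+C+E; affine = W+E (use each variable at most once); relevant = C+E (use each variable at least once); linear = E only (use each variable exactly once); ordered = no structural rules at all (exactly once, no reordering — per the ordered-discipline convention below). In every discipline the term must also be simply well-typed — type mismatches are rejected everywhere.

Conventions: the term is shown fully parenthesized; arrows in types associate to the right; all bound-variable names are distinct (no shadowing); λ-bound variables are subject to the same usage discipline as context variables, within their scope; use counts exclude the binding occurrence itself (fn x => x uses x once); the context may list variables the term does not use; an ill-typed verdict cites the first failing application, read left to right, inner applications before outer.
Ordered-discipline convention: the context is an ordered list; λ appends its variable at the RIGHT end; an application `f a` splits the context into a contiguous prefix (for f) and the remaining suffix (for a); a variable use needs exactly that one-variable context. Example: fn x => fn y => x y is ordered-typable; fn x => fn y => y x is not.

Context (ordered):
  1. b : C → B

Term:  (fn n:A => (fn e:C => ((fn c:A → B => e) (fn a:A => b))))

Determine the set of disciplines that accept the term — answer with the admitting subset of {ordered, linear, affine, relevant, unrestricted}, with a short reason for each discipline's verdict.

admitted in: none
counts: b: 1×, n [bound]: 0×, e [bound]: 1×, c [bound]: 0×, a [bound]: 0×
uses in reading order: e, b
typing: ill-typed: a function awaiting A → B gets A → C → B
ordered: ✗ — a type mismatch blocks all five
linear: ✗ — the type mismatch rejects it
affine: ✗ — not simply typable
relevant: ✗ — fails simple typing
unrestricted: ✗ — a type mismatch blocks all five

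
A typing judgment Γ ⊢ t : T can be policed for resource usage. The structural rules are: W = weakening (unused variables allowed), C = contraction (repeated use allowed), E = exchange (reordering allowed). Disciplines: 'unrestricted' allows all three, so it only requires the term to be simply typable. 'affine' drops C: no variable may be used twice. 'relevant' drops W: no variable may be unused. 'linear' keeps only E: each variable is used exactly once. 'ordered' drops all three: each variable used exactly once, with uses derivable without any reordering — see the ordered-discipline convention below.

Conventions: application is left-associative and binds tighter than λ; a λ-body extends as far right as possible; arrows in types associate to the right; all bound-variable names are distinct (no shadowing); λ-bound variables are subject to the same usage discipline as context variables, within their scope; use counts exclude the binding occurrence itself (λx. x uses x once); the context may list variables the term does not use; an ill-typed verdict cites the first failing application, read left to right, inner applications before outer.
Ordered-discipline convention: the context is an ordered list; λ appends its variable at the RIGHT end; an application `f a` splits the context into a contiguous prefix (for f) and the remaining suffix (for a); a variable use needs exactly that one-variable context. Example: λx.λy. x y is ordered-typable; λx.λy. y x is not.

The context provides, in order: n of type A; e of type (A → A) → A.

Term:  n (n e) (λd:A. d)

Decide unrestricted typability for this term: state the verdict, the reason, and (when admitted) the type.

no — not simply typable
counts: n ×2; e ×1; d (λ-bound) ×1
use order (left to right): n, n, e, d
typing: ill-typed: non-function type A applied to an argument
across the five disciplines: ordered ✗; linear ✗; affine ✗; relevant ✗; unrestricted ✗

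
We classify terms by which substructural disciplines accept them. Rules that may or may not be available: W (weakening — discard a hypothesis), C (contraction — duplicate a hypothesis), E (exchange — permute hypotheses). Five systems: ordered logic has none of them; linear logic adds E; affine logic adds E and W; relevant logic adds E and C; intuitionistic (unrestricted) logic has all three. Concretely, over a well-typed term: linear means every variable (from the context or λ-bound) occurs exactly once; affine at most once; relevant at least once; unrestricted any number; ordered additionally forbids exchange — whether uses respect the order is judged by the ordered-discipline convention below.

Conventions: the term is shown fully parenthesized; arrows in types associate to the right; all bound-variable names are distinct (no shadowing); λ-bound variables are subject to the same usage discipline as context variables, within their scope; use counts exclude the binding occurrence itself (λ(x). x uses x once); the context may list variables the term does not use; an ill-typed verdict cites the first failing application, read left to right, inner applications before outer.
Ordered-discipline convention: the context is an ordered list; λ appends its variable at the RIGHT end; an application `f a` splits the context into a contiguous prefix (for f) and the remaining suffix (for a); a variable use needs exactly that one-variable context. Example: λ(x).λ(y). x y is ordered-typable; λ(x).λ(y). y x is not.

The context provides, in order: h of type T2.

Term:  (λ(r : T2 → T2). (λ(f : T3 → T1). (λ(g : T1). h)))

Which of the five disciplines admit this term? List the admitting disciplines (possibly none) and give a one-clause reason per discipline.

accepted by: affine, unrestricted
variable uses: h ×1, r (λ-bound) ×0, f (λ-bound) ×0, g (λ-bound) ×0
uses in reading order: h
typing: well-typed at (T2 → T2) → (T3 → T1) → T1 → T2
ordered: ✗, r, f, g never used (weakening)
linear: ✗, r, f, g never used (weakening)
affine: ✓, h, r, f, g: no repeats, contraction unneeded
relevant: ✗, r, f, g never used (weakening)
unrestricted: ✓, type-checks ((T2 → T2) → (T3 → T1) → T1 → T2) and nothing is barred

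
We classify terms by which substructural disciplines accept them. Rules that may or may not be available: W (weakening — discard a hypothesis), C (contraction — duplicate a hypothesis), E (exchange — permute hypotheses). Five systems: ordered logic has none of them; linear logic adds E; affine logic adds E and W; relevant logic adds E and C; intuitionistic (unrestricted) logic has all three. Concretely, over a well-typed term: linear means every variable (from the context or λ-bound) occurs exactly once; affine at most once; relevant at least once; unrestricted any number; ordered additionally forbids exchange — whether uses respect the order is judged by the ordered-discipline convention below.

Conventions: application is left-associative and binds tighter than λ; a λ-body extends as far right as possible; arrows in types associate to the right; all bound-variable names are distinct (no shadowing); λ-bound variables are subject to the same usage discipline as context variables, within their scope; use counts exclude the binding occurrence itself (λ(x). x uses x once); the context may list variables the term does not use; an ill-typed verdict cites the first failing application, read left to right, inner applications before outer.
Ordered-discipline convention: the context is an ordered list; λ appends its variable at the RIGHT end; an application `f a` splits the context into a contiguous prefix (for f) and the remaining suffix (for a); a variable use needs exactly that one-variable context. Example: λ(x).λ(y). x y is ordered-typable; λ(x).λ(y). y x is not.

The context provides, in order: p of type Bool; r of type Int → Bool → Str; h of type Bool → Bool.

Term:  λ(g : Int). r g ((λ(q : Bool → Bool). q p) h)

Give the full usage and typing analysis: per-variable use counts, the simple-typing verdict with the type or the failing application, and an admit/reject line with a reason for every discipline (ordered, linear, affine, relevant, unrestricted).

use counts: p: 1; r: 1; h: 1; g (λ-bound): 1; q (λ-bound): 1
order of uses: r, g, q, p, h
typing: the term checks, with type Int → Str
ordered: ✗ — no contiguous prefix/suffix split fits r, g, q, p, h
linear: ✓ — single use per variable (p, r, h, g, q)
affine: ✓ — no duplicate uses among p, r, h, g, q
relevant: ✓ — every one of p, r, h, g, q appears
unrestricted: ✓ — typability at Int → Str is all that's needed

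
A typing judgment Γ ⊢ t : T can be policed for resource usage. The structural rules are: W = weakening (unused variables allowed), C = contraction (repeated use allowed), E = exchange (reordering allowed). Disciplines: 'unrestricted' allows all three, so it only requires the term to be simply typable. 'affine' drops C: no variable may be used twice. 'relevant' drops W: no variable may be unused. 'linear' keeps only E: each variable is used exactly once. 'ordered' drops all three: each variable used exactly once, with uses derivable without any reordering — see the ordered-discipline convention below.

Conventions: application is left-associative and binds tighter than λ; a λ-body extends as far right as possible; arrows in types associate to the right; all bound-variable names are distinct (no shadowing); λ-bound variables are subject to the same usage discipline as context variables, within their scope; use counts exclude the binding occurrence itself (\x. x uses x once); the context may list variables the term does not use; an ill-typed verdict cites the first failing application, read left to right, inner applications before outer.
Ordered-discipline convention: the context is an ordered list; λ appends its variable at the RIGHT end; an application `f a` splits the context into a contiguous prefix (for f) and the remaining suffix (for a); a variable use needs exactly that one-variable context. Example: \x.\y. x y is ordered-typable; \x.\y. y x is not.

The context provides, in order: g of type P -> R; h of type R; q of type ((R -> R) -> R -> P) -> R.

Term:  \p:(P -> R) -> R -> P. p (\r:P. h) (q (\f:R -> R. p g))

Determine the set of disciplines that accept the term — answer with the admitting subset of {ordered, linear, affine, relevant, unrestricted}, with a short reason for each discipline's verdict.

admitted by: unrestricted
variable uses: g: 1; h: 1; q: 1; p (bound): 2; r (bound): 0; f (bound): 0
use order (left to right): p, h, q, p, g
typing: well-typed — term : ((P -> R) -> R -> P) -> P
ordered ✗ (uses contraction: p ×2; r, f never used (weakening))
linear ✗ (uses contraction: p ×2; r, f never used (weakening))
affine ✗ (uses contraction: p ×2)
relevant ✗ (r, f never used (weakening))
unrestricted ✓ (type-checks (((P -> R) -> R -> P) -> P) and nothing is barred)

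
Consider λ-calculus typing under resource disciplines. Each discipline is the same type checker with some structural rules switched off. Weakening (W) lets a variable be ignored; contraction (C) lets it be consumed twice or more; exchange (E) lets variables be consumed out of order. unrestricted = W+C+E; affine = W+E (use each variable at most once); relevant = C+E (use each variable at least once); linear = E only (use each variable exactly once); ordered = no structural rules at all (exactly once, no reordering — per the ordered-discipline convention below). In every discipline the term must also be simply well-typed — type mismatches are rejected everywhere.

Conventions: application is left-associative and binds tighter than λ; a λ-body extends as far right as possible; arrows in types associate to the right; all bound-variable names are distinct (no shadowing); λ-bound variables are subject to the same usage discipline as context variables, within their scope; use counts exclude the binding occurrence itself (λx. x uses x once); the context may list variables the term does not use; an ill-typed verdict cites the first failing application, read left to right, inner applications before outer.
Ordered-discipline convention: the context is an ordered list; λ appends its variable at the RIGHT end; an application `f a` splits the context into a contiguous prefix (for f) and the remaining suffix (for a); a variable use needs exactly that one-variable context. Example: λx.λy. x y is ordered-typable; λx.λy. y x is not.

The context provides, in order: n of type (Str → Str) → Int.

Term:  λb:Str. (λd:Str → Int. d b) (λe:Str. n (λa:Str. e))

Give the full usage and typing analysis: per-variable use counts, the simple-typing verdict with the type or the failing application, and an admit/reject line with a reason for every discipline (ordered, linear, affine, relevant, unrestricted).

counts: n=1, b (bound)=1, d (bound)=1, e (bound)=1, a (bound)=0
uses in reading order: d, b, n, e
typing: well-typed at Str → Int
ordered: ✗ — unused: a — weakening required
linear: ✗ — unused: a — weakening required
affine: ✓ — no duplicate uses among n, b, d, e, a
relevant: ✗ — unused: a — weakening required
unrestricted: ✓ — well-typed at Str → Int; no restrictions here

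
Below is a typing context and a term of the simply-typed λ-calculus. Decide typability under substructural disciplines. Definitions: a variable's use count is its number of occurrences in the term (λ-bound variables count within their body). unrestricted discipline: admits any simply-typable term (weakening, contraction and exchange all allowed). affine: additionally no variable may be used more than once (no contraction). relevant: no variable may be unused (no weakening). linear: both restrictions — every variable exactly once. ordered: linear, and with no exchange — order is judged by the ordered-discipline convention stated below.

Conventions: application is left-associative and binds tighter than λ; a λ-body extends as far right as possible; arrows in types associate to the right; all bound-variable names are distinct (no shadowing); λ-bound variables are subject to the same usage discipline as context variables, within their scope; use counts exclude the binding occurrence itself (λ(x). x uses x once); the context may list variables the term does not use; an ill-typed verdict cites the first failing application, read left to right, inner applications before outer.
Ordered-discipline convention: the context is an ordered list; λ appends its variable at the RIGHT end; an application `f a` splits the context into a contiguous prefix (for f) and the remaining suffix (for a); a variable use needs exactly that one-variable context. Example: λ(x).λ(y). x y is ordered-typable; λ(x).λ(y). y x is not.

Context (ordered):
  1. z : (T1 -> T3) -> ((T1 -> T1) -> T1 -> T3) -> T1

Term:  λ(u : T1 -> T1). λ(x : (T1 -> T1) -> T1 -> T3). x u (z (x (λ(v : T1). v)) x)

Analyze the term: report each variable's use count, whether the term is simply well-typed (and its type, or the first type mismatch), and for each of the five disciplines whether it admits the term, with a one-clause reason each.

variable uses: z: 1×, u [bound]: 1×, x [bound]: 3×, v [bound]: 1×
uses in reading order: x, u, z, x, v, x
typing: the term checks, with type (T1 -> T1) -> ((T1 -> T1) -> T1 -> T3) -> T3
ordered: ✗ — repeated use of x ×3
linear: ✗ — repeated use of x ×3
affine: ✗ — repeated use of x ×3
relevant: ✓ — at least one use each (z, u, x, v)
unrestricted: ✓ — simply typable at (T1 -> T1) -> ((T1 -> T1) -> T1 -> T3) -> T3; W, C, E all held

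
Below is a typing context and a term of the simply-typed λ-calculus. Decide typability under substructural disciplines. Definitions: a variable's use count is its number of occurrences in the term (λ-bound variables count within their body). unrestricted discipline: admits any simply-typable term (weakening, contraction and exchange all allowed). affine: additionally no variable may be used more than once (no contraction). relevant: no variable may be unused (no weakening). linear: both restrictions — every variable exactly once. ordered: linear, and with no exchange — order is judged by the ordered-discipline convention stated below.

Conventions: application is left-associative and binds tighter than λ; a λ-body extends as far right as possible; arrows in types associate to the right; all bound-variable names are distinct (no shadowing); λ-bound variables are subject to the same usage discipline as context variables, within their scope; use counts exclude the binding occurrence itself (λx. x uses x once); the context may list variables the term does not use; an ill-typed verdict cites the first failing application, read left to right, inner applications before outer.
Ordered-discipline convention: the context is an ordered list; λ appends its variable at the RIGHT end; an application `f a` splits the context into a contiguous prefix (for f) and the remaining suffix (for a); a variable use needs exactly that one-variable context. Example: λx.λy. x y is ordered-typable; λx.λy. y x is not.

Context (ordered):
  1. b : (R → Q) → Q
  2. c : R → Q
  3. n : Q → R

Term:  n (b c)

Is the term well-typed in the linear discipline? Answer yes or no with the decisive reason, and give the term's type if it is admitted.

yes — single use per variable (b, c, n); term : R
use counts: b: 1×, c: 1×, n: 1×
left-to-right use order: n, b, c
typing: well-typed — term : R
all disciplines: ordered ✗ · linear ✓ · affine ✓ · relevant ✓ · unrestricted ✓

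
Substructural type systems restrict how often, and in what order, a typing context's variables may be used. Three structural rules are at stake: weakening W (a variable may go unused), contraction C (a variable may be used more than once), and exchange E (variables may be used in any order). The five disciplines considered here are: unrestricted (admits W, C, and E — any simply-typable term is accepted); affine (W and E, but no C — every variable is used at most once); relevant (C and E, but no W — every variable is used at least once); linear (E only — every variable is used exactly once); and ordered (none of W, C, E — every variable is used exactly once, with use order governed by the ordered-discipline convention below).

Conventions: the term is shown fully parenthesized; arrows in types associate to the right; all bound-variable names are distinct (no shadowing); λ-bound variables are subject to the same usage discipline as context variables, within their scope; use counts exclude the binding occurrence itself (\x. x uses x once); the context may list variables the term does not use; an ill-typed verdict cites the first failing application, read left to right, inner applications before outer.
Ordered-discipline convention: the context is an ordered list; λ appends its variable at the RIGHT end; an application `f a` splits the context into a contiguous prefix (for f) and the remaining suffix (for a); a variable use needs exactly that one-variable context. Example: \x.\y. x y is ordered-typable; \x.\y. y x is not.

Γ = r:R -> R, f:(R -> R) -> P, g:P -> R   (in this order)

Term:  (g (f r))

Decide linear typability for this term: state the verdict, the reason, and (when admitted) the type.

yes — exactly-once usage across r, f, g; term : R
use counts: r=1, f=1, g=1
uses in reading order: g, f, r
typing: well-typed at R
across the five disciplines: ordered ✗; linear ✓; affine ✓; relevant ✓; unrestricted ✓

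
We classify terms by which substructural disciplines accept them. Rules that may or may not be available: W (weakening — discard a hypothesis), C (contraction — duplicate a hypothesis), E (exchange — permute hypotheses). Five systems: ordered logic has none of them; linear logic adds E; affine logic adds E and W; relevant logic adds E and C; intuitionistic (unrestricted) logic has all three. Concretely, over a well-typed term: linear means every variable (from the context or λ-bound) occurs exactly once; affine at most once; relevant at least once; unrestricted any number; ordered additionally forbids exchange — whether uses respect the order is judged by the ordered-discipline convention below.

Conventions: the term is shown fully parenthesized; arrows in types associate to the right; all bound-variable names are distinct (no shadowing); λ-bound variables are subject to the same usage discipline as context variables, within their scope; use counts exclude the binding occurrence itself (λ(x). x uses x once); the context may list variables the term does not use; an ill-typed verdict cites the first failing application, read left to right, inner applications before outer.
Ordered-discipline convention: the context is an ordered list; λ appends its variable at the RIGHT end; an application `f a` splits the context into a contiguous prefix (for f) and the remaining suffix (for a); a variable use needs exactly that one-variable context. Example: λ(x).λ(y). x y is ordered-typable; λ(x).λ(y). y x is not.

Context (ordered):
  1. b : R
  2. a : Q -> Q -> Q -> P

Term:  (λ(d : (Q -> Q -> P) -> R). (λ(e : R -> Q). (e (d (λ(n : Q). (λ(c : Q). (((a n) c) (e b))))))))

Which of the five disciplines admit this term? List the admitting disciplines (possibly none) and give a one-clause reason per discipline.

accepted by: relevant, unrestricted
usage: b ×1; a ×1; d (λ-bound) ×1; e (λ-bound) ×2; n (λ-bound) ×1; c (λ-bound) ×1
uses in reading order: e, d, a, n, c, e, b
typing: ✓ — ((Q -> Q -> P) -> R) -> (R -> Q) -> Q
ordered ✗ (e ×2 used more than once (contraction))
linear ✗ (e ×2 used more than once (contraction))
affine ✗ (e ×2 used more than once (contraction))
relevant ✓ (b, a, d, e, n, c: all used, weakening unneeded)
unrestricted ✓ (well-typed at ((Q -> Q -> P) -> R) -> (R -> Q) -> Q; no restrictions here)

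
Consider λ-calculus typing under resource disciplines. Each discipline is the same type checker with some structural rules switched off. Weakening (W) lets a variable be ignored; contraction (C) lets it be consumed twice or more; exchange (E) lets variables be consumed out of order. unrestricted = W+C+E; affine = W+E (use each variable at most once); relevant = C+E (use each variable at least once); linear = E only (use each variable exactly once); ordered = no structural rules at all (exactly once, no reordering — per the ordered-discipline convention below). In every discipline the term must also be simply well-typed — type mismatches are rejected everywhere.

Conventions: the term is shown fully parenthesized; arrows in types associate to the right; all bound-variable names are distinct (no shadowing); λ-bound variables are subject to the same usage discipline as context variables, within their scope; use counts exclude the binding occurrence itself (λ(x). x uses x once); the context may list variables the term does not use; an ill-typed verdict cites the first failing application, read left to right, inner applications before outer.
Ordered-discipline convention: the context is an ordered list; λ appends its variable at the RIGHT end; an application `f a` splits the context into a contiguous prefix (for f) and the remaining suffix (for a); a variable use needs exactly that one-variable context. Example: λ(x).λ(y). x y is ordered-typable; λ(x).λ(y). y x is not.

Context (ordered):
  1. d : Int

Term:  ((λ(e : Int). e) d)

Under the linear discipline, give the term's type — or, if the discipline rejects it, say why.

term : Int
usage: d: 1×; e [bound]: 1×
use order (left to right): e, d
typing: ✓ — Int
all disciplines: ordered ✓; linear ✓; affine ✓; relevant ✓; unrestricted ✓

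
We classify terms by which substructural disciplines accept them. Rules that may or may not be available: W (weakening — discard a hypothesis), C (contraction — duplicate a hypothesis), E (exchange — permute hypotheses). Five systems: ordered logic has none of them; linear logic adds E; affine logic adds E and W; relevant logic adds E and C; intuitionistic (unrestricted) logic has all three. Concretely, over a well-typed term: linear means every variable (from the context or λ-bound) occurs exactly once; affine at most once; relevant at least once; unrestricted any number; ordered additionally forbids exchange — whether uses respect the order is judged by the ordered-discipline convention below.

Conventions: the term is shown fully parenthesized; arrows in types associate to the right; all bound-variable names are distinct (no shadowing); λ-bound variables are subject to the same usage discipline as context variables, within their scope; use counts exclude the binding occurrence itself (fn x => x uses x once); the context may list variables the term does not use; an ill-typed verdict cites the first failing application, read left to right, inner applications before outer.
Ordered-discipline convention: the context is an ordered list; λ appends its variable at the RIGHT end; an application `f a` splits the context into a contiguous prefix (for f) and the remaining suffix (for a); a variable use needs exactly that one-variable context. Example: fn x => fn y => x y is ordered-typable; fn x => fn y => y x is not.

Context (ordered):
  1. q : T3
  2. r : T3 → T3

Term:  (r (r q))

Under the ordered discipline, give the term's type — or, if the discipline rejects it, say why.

not well-typed under ordered — r ×2 used more than once (contraction)
variable uses: q=1, r=2
left-to-right use order: r, r, q
typing: well-typed — term : T3
across the five disciplines: ordered ✗, linear ✗, affine ✗, relevant ✓, unrestricted ✓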